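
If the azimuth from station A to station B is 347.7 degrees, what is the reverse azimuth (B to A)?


back azimuth = (347.7 + 180) mod 360 = 167.7 degrees

167.7 degrees


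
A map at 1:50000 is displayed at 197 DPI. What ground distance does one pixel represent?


pixel_cm = 2.54 / 197 ≈ 0.012893 cm
ground = pixel_cm * 50000 / 100 = 2.54 * 50000 / (197 * 100) = 127000 / 19700 ≈ 6.45 m

6.45 m


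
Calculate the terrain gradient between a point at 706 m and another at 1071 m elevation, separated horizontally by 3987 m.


gradient = (1071 - 706) / 3987 = 365 / 3987 = 0.0915

0.0915


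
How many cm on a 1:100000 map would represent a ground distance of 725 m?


map_cm = 725 * 100 / 100000 = 0.725 cm ≈ 0.73 cm

0.73 cm


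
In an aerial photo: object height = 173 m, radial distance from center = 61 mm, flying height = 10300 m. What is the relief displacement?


d = h * r / H = 173 * 61 / 10300 = 1.02 mm

1.02 mm


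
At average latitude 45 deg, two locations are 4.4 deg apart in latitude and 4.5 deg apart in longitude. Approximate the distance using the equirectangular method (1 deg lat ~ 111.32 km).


dlat_km = 4.4 * 111.32 = 489.808
dlon_km = 4.5 * 111.32 * cos(45) ≈ 354.218
dist = sqrt(489.808^2 + 354.218^2) ≈ 604.5 km

604.5 km


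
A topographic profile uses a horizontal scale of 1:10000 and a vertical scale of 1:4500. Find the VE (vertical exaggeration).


VE = horizontal_scale / vertical_scale = 10000 / 4500 ≈ 2.2

2.2x


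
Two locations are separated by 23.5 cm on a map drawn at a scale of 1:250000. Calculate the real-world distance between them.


ground = 23.5 cm * 250000 / 100 = 58750.0 m = 58.75 km

58.75 km


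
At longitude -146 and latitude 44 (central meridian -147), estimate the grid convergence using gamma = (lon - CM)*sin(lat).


gamma = (-146 - -147) * sin(44) = 1 * 0.694658 = 0.695 degrees

0.695 degrees


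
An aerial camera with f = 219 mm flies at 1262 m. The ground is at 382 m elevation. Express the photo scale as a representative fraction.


scale = f / (H - h) = 219 mm / 880 m = 219 / 880000 = 1:4018

1:4018


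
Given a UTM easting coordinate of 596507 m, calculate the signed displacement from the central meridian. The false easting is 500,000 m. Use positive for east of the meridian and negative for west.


displacement = 596507 - 500000 = 96507 m

96507 m


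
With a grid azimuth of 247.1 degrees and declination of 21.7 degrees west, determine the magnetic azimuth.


magnetic azimuth = grid azimuth - declination (east +ve)
mag_az = 247.1 - -21.7 = 268.8 degrees

268.8 degrees


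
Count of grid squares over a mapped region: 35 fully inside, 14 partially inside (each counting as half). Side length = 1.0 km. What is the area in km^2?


effective squares = 35 + 14 * 0.5 = 42.0
area = 42.0 * 1.0 = 42.0 km^2

42.0 km^2


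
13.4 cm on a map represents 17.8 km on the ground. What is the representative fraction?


ground = 17.8 km = 1780000 cm; RF denominator = ground / map = 1780000 / 13.4 ≈ 132836; RF = 1:132836

1:132836


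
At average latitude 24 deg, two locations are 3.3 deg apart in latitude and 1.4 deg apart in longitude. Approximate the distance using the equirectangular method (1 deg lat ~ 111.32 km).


dlat_km = 3.3 * 111.32 = 367.356
dlon_km = 1.4 * 111.32 * cos(24) ≈ 142.374
dist = sqrt(367.356^2 + 142.374^2) ≈ 394.0 km

394.0 km


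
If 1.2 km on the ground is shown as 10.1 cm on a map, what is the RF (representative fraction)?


ground = 1.2 km = 120000 cm; RF denominator = ground / map = 120000 / 10.1 ≈ 11881; RF = 1:11881

1:11881


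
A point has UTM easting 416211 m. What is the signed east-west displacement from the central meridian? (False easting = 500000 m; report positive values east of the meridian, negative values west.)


displacement = 416211 - 500000 = -83789 m

-83789 m


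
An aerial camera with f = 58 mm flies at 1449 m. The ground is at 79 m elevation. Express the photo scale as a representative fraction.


scale = f / (H - h) = 58 mm / 1370 m = 58 / 1370000 = 1:23621

1:23621


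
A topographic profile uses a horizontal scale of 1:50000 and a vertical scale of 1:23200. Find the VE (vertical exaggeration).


VE = horizontal_scale / vertical_scale = 50000 / 23200 ≈ 2.2

2.2x


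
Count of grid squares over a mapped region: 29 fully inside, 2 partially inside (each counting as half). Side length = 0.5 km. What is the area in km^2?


effective squares = 29 + 2 * 0.5 = 30.0
area = 30.0 * 0.25 = 7.5 km^2

7.5 km^2


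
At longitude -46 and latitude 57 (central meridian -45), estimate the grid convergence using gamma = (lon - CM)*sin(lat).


gamma = (-46 - -45) * sin(57) = -1 * 0.838671 = -0.839 degrees

-0.839 degrees


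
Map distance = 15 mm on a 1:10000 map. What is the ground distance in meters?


ground = 15 mm * 10000 / 1000 = 150.0 m

150.0 m


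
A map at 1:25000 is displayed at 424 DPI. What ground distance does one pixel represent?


pixel_cm = 2.54 / 424 ≈ 0.005991 cm
ground = pixel_cm * 25000 / 100 = 2.54 * 25000 / (424 * 100) = 63500 / 42400 ≈ 1.5 m

1.5 m


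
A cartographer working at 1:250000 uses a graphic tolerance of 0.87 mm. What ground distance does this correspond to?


ground = 0.87 mm * 250000 / 1000 = 217.5 m

217.5 m


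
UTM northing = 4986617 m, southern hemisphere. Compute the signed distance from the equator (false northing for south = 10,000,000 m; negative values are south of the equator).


For southern: actual = 4986617 - 10000000 = -5013383 m

-5013383 m


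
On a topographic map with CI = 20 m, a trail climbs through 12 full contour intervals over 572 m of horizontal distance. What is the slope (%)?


elevation change = 12 * 20 = 240 m
slope = 240 / 572 * 100 = 42.0%

42.0%


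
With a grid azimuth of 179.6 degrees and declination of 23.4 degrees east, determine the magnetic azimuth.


magnetic azimuth = grid azimuth - declination (east +ve)
mag_az = 179.6 - 23.4 = 156.2 degrees

156.2 degrees


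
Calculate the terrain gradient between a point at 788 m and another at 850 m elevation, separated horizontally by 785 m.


gradient = (850 - 788) / 785 = 62 / 785 = 0.079

0.079


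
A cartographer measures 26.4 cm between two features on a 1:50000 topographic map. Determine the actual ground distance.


ground = 26.4 cm * 50000 / 100 = 13200.0 m = 13.2 km

13.2 km


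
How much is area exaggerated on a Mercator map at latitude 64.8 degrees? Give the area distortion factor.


area_distortion = 1/cos^2(64.8) = 5.516

5.516


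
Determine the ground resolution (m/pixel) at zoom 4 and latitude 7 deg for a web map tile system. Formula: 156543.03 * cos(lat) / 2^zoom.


res = 156543.03 * cos(7) / 2^4 = 156543.03 * 0.99254615 / 16 = 9711.01 m/pixel

9711.01 m/pixel


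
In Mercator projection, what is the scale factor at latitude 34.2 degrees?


SF = 1 / cos(34.2) = 1 / 0.827081 = 1.209

1.209


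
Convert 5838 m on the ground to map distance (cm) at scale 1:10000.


map_cm = 5838 * 100 / 10000 = 58.38 cm

58.38 cm


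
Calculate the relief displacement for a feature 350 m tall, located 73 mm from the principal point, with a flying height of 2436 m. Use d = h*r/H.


d = h * r / H = 350 * 73 / 2436 = 10.49 mm

10.49 mm


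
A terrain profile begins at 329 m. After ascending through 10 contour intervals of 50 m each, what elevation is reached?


elevation = 329 + 10 * 50 = 829 m

829 m


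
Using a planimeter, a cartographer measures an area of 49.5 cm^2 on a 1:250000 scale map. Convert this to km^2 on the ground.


ground_area = 49.5 * (250000/100)^2 = 309375000.0 m^2 = 309.375 km^2

309.375 km^2


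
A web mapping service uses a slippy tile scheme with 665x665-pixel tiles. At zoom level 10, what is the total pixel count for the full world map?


tiles per axis = 2^10 = 1024
total tiles = 1024^2 = 1048576
pixels per axis = 1024 * 665 = 680960
total pixels = 680960^2 = 463706521600

463706521600 pixels


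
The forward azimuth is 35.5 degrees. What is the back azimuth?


back azimuth = (35.5 + 180) mod 360 = 215.5 degrees

215.5 degrees


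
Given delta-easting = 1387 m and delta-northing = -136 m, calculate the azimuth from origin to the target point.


az = atan2(1387, -136) = 95.6 deg
adjusted to 0-360: 95.6 degrees

95.6 degrees


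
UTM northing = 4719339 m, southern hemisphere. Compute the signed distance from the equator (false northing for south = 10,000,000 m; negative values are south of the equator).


For southern: actual = 4719339 - 10000000 = -5280661 m

-5280661 m


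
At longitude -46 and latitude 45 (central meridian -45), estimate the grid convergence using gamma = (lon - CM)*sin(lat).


gamma = (-46 - -45) * sin(45) = -1 * 0.707107 = -0.707 degrees

-0.707 degrees


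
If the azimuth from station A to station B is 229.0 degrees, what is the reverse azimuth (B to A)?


back azimuth = (229.0 + 180) mod 360 = 49.0 degrees

49.0 degrees


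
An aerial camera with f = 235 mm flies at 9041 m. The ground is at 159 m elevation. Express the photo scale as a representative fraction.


scale = f / (H - h) = 235 mm / 8882 m = 235 / 8882000 = 1:37796

1:37796


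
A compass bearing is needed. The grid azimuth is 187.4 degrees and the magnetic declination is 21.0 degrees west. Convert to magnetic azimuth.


magnetic azimuth = grid azimuth - declination (east +ve)
mag_az = 187.4 - -21.0 = 208.4 degrees

208.4 degrees


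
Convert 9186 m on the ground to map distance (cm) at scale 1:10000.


map_cm = 9186 * 100 / 10000 = 91.86 cm

91.86 cm


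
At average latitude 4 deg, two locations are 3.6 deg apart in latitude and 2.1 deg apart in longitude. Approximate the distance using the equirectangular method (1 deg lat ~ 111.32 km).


dlat_km = 3.6 * 111.32 = 400.752
dlon_km = 2.1 * 111.32 * cos(4) ≈ 233.203
dist = sqrt(400.752^2 + 233.203^2) ≈ 463.7 km

463.7 km


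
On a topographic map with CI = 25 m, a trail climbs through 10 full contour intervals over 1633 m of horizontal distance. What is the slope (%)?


elevation change = 10 * 25 = 250 m
slope = 250 / 1633 * 100 = 15.3%

15.3%


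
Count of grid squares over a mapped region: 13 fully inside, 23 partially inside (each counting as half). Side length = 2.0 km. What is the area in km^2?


effective squares = 13 + 23 * 0.5 = 24.5
area = 24.5 * 4.0 = 98.0 km^2

98.0 km^2


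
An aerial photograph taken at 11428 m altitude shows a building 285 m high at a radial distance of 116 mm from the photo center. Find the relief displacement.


d = h * r / H = 285 * 116 / 11428 = 2.89 mm

2.89 mm


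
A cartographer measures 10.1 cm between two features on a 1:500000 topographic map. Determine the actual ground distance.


ground = 10.1 cm * 500000 / 100 = 50500.0 m = 50.5 km

50.5 km


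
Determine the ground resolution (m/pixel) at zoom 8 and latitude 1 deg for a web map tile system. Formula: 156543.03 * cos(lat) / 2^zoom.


res = 156543.03 * cos(1) / 2^8 = 156543.03 * 0.9998477 / 256 = 611.4 m/pixel

611.4 m/pixel


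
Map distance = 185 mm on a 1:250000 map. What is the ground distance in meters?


ground = 185 mm * 250000 / 1000 = 46250.0 m

46250.0 m


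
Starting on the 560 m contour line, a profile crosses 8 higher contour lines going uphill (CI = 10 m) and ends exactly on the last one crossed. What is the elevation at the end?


elevation = 560 + 8 * 10 = 640 m

640 m


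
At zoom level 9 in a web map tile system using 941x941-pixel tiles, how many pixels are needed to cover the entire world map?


tiles per axis = 2^9 = 512
total tiles = 512^2 = 262144
pixels per axis = 512 * 941 = 481792
total pixels = 481792^2 = 232123531264

232123531264 pixels


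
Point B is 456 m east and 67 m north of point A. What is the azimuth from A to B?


az = atan2(456, 67) = 81.6 deg
adjusted to 0-360: 81.6 degrees

81.6 degrees


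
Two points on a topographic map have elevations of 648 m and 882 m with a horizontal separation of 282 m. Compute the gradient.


gradient = (882 - 648) / 282 = 234 / 282 = 0.8298

0.8298


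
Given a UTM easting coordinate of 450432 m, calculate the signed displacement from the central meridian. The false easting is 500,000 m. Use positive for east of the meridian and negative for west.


displacement = 450432 - 500000 = -49568 m

-49568 m


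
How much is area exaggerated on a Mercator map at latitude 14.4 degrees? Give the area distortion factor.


area_distortion = 1/cos^2(14.4) = 1.066

1.066


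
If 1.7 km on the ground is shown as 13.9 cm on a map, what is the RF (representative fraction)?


ground = 1.7 km = 170000 cm; RF denominator = ground / map = 170000 / 13.9 ≈ 12230; RF = 1:12230

1:12230


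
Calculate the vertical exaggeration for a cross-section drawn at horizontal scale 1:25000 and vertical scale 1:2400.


VE = horizontal_scale / vertical_scale = 25000 / 2400 ≈ 10.4

10.4x


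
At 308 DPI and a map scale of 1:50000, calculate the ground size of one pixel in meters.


pixel_cm = 2.54 / 308 ≈ 0.008247 cm
ground = pixel_cm * 50000 / 100 = 2.54 * 50000 / (308 * 100) = 127000 / 30800 ≈ 4.12 m

4.12 m


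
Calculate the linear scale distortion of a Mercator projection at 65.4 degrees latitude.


SF = 1 / cos(65.4) = 1 / 0.416281 = 2.402

2.402


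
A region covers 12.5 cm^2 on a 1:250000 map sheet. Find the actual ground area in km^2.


ground_area = 12.5 * (250000/100)^2 = 78125000.0 m^2 = 78.125 km^2

78.125 km^2


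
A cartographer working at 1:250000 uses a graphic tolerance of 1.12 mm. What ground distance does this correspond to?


ground = 1.12 mm * 250000 / 1000 = 280.0 m

280.0 m


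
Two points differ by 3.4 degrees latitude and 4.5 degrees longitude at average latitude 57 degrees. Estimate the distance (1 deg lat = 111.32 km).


dlat_km = 3.4 * 111.32 = 378.488
dlon_km = 4.5 * 111.32 * cos(57) ≈ 272.831
dist = sqrt(378.488^2 + 272.831^2) ≈ 466.6 km

466.6 km


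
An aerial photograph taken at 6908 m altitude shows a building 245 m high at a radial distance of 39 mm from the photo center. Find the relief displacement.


d = h * r / H = 245 * 39 / 6908 = 1.38 mm

1.38 mm


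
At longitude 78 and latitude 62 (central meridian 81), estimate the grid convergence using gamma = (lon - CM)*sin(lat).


gamma = (78 - 81) * sin(62) = -3 * 0.882948 = -2.649 degrees

-2.649 degrees


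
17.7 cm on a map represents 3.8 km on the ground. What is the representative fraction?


ground = 3.8 km = 380000 cm; RF denominator = ground / map = 380000 / 17.7 ≈ 21469; RF = 1:21469

1:21469


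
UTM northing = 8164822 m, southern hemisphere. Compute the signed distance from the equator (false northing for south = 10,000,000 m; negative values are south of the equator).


For southern: actual = 8164822 - 10000000 = -1835178 m

-1835178 m


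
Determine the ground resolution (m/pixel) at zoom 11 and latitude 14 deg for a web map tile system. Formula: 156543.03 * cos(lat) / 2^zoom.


res = 156543.03 * cos(14) / 2^11 = 156543.03 * 0.97029573 / 2048 = 74.17 m/pixel

74.17 m/pixel


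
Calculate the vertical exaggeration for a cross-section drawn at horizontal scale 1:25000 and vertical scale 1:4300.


VE = horizontal_scale / vertical_scale = 25000 / 4300 ≈ 5.8

5.8x


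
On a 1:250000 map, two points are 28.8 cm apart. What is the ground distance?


ground = 28.8 cm * 250000 / 100 = 72000.0 m = 72.0 km

72.0 km


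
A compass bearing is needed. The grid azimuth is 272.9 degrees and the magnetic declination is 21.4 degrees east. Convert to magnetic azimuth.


magnetic azimuth = grid azimuth - declination (east +ve)
mag_az = 272.9 - 21.4 = 251.5 degrees

251.5 degrees


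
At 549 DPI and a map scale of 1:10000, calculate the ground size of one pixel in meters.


pixel_cm = 2.54 / 549 ≈ 0.004627 cm
ground = pixel_cm * 10000 / 100 = 2.54 * 10000 / (549 * 100) = 25400 / 54900 ≈ 0.46 m

0.46 m


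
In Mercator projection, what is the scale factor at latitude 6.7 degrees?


SF = 1 / cos(6.7) = 1 / 0.993171 = 1.007

1.007


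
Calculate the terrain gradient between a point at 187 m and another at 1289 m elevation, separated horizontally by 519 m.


gradient = (1289 - 187) / 519 = 1102 / 519 = 2.1233

2.1233


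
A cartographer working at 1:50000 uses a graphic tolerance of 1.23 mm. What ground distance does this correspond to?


ground = 1.23 mm * 50000 / 1000 = 61.5 m

61.5 m


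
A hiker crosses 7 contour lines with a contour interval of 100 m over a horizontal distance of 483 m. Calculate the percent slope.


elevation change = 7 * 100 = 700 m
slope = 700 / 483 * 100 = 144.9%

144.9%


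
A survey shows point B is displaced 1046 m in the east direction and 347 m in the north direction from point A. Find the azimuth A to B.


az = atan2(1046, 347) = 71.6 deg
adjusted to 0-360: 71.6 degrees

71.6 degrees


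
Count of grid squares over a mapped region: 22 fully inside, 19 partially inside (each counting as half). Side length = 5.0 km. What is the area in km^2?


effective squares = 22 + 19 * 0.5 = 31.5
area = 31.5 * 25.0 = 787.5 km^2

787.5 km^2


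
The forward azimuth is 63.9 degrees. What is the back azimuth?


back azimuth = (63.9 + 180) mod 360 = 243.9 degrees

243.9 degrees


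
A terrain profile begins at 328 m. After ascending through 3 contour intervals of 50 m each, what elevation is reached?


elevation = 328 + 3 * 50 = 478 m

478 m


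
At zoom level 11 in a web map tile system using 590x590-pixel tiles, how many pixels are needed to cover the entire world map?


tiles per axis = 2^11 = 2048
total tiles = 2048^2 = 4194304
pixels per axis = 2048 * 590 = 1208320
total pixels = 1208320^2 = 1460037222400

1460037222400 pixels


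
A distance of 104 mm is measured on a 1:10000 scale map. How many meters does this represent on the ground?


ground = 104 mm * 10000 / 1000 = 1040.0 m

1040.0 m


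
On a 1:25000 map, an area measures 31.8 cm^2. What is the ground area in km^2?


ground_area = 31.8 * (25000/100)^2 = 1987500.0 m^2 = 1.9875 km^2 ≈ 1.988 km^2

1.988 km^2


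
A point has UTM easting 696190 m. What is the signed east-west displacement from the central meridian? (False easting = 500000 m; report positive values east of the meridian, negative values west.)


displacement = 696190 - 500000 = 196190 m

196190 m


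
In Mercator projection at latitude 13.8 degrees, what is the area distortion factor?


area_distortion = 1/cos^2(13.8) = 1.06

1.06


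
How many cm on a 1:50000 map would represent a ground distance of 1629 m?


map_cm = 1629 * 100 / 50000 = 3.258 cm ≈ 3.26 cm

3.26 cm


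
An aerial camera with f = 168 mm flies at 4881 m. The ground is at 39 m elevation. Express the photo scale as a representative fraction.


scale = f / (H - h) = 168 mm / 4842 m = 168 / 4842000 = 1:28821

1:28821


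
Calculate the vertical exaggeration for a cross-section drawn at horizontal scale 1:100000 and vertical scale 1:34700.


VE = horizontal_scale / vertical_scale = 100000 / 34700 ≈ 2.9

2.9x


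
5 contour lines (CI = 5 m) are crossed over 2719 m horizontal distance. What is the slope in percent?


elevation change = 5 * 5 = 25 m
slope = 25 / 2719 * 100 = 0.9%

0.9%


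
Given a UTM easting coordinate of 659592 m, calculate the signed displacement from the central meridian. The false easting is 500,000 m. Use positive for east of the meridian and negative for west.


displacement = 659592 - 500000 = 159592 m

159592 m


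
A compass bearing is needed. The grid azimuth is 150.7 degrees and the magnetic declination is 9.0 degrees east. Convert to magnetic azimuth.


magnetic azimuth = grid azimuth - declination (east +ve)
mag_az = 150.7 - 9.0 = 141.7 degrees

141.7 degrees


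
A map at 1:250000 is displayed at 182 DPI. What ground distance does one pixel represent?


pixel_cm = 2.54 / 182 ≈ 0.013956 cm
ground = pixel_cm * 250000 / 100 = 2.54 * 250000 / (182 * 100) = 635000 / 18200 ≈ 34.89 m

34.89 m


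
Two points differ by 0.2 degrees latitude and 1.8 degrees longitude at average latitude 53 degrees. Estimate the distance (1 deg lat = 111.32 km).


dlat_km = 0.2 * 111.32 = 22.264
dlon_km = 1.8 * 111.32 * cos(53) ≈ 120.589
dist = sqrt(22.264^2 + 120.589^2) ≈ 122.6 km

122.6 km


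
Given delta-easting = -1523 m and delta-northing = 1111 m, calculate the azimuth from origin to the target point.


az = atan2(-1523, 1111) = -53.9 deg
adjusted to 0-360: 306.1 degrees

306.1 degrees


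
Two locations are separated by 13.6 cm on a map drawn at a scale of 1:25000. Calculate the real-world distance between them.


ground = 13.6 cm * 25000 / 100 = 3400.0 m = 3.4 km

3.4 km


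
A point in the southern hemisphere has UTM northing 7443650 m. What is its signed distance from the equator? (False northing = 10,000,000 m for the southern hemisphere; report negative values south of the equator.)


For southern: actual = 7443650 - 10000000 = -2556350 m

-2556350 m


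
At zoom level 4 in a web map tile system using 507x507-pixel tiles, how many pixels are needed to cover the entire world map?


tiles per axis = 2^4 = 16
total tiles = 16^2 = 256
pixels per axis = 16 * 507 = 8112
total pixels = 8112^2 = 65804544

65804544 pixels


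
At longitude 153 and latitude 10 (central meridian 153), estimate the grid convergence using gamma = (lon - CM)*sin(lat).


gamma = (153 - 153) * sin(10) = 0 * 0.173648 = 0.0 degrees

0.0 degrees


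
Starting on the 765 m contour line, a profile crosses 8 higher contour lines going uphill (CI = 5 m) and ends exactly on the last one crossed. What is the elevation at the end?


elevation = 765 + 8 * 5 = 805 m

805 m


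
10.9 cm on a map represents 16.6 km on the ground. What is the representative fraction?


ground = 16.6 km = 1660000 cm; RF denominator = ground / map = 1660000 / 10.9 ≈ 152294; RF = 1:152294

1:152294


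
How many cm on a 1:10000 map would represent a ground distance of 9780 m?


map_cm = 9780 * 100 / 10000 = 97.8 cm

97.8 cm


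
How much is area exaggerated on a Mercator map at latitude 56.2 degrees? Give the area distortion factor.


area_distortion = 1/cos^2(56.2) = 3.231

3.231


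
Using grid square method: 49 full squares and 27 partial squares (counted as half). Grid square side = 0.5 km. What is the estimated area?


effective squares = 49 + 27 * 0.5 = 62.5
area = 62.5 * 0.25 = 15.625 km^2

15.625 km^2


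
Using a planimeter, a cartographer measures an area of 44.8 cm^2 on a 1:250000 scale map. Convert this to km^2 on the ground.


ground_area = 44.8 * (250000/100)^2 = 280000000.0 m^2 = 280.0 km^2

280.0 km^2


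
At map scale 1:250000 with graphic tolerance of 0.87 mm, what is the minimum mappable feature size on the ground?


ground = 0.87 mm * 250000 / 1000 = 217.5 m

217.5 m


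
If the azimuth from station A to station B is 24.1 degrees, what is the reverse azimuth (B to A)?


back azimuth = (24.1 + 180) mod 360 = 204.1 degrees

204.1 degrees


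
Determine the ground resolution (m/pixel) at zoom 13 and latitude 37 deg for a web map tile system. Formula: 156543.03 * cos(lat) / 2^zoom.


res = 156543.03 * cos(37) / 2^13 = 156543.03 * 0.79863551 / 8192 = 15.26 m/pixel

15.26 m/pixel


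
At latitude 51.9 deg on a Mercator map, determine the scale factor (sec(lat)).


SF = 1 / cos(51.9) = 1 / 0.617036 = 1.621

1.621


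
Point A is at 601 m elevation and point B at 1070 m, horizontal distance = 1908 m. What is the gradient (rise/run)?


gradient = (1070 - 601) / 1908 = 469 / 1908 = 0.2458

0.2458


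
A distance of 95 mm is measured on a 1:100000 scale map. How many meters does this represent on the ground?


ground = 95 mm * 100000 / 1000 = 9500.0 m

9500.0 m


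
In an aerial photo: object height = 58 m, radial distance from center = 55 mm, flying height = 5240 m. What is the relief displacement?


d = h * r / H = 58 * 55 / 5240 = 0.61 mm

0.61 mm


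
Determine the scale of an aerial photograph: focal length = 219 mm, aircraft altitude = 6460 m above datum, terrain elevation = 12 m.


scale = f / (H - h) = 219 mm / 6448 m = 219 / 6448000 = 1:29443

1:29443


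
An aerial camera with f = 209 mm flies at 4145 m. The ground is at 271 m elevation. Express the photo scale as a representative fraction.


scale = f / (H - h) = 209 mm / 3874 m = 209 / 3874000 = 1:18536

1:18536


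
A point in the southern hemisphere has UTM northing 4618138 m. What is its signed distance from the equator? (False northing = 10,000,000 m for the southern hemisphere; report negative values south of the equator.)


For southern: actual = 4618138 - 10000000 = -5381862 m

-5381862 m


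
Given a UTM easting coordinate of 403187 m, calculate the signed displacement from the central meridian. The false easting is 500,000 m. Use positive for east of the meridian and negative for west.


displacement = 403187 - 500000 = -96813 m

-96813 m


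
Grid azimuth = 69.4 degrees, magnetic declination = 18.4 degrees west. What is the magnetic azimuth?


magnetic azimuth = grid azimuth - declination (east +ve)
mag_az = 69.4 - -18.4 = 87.8 degrees

87.8 degrees


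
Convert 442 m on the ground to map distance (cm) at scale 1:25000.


map_cm = 442 * 100 / 25000 = 1.768 cm ≈ 1.77 cm

1.77 cm


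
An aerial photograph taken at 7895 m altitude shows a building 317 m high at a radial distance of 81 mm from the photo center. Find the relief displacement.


d = h * r / H = 317 * 81 / 7895 = 3.25 mm

3.25 mm


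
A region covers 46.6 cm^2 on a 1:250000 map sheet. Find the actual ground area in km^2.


ground_area = 46.6 * (250000/100)^2 = 291250000.0 m^2 = 291.25 km^2

291.25 km^2


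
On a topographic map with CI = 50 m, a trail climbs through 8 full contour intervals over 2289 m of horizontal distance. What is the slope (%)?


elevation change = 8 * 50 = 400 m
slope = 400 / 2289 * 100 = 17.5%

17.5%


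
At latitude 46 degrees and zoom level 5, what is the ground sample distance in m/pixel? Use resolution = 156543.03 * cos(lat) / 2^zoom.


res = 156543.03 * cos(46) / 2^5 = 156543.03 * 0.69465837 / 32 = 3398.25 m/pixel

3398.25 m/pixel


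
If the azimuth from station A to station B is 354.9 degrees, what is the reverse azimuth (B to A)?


back azimuth = (354.9 + 180) mod 360 = 174.9 degrees

174.9 degrees


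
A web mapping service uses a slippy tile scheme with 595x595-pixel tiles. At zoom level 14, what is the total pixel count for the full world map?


tiles per axis = 2^14 = 16384
total tiles = 16384^2 = 268435456
pixels per axis = 16384 * 595 = 9748480
total pixels = 9748480^2 = 95032862310400

95032862310400 pixels


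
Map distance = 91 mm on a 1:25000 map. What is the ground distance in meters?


ground = 91 mm * 25000 / 1000 = 2275.0 m

2275.0 m


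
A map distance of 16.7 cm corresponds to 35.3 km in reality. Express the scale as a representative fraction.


ground = 35.3 km = 3530000 cm; RF denominator = ground / map = 3530000 / 16.7 ≈ 211377; RF = 1:211377

1:211377


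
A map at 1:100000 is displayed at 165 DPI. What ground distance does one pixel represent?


pixel_cm = 2.54 / 165 ≈ 0.015394 cm
ground = pixel_cm * 100000 / 100 = 2.54 * 100000 / (165 * 100) = 254000 / 16500 ≈ 15.39 m

15.39 m


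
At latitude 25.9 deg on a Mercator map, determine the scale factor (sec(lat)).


SF = 1 / cos(25.9) = 1 / 0.899558 = 1.112

1.112


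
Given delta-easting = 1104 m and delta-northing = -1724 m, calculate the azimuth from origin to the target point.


az = atan2(1104, -1724) = 147.4 deg
adjusted to 0-360: 147.4 degrees

147.4 degrees


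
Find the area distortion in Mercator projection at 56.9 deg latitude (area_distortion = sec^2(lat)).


area_distortion = 1/cos^2(56.9) = 3.353

3.353


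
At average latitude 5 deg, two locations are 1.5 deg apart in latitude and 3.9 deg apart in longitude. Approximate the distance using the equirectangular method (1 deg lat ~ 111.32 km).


dlat_km = 1.5 * 111.32 = 166.98
dlon_km = 3.9 * 111.32 * cos(5) ≈ 432.496
dist = sqrt(166.98^2 + 432.496^2) ≈ 463.6 km

463.6 km


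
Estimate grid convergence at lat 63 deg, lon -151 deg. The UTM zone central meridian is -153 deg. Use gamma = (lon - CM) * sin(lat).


gamma = (-151 - -153) * sin(63) = 2 * 0.891007 = 1.782 degrees

1.782 degrees


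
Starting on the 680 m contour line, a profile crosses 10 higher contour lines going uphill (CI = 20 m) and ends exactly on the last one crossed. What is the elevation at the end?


elevation = 680 + 10 * 20 = 880 m

880 m


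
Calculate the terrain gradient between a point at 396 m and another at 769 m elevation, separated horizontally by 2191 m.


gradient = (769 - 396) / 2191 = 373 / 2191 = 0.1702

0.1702


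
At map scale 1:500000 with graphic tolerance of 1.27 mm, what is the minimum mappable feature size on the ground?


ground = 1.27 mm * 500000 / 1000 = 635.0 m

635.0 m


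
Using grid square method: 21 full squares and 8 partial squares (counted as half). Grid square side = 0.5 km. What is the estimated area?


effective squares = 21 + 8 * 0.5 = 25.0
area = 25.0 * 0.25 = 6.25 km^2

6.25 km^2


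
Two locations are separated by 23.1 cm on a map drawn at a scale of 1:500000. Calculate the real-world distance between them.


ground = 23.1 cm * 500000 / 100 = 115500.0 m = 115.5 km

115.5 km


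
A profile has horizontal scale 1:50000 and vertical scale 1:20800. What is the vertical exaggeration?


VE = horizontal_scale / vertical_scale = 50000 / 20800 ≈ 2.4

2.4x


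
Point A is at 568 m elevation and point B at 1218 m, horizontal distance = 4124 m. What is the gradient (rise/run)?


gradient = (1218 - 568) / 4124 = 650 / 4124 = 0.1576

0.1576


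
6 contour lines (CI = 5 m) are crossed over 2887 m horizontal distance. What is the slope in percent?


elevation change = 6 * 5 = 30 m
slope = 30 / 2887 * 100 = 1.0%

1.0%


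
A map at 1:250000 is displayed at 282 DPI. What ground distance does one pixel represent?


pixel_cm = 2.54 / 282 ≈ 0.009007 cm
ground = pixel_cm * 250000 / 100 = 2.54 * 250000 / (282 * 100) = 635000 / 28200 ≈ 22.52 m

22.52 m


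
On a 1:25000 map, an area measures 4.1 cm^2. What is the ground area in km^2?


ground_area = 4.1 * (25000/100)^2 = 256250.0 m^2 = 0.25625 km^2 ≈ 0.256 km^2

0.256 km^2


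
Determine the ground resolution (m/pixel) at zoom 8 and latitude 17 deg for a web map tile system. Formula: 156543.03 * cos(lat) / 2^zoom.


res = 156543.03 * cos(17) / 2^8 = 156543.03 * 0.95630476 / 256 = 584.78 m/pixel

584.78 m/pixel


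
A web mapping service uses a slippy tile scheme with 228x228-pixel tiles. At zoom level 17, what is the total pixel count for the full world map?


tiles per axis = 2^17 = 131072
total tiles = 131072^2 = 17179869184
pixels per axis = 131072 * 228 = 29884416
total pixels = 29884416^2 = 893078319661056

893078319661056 pixels


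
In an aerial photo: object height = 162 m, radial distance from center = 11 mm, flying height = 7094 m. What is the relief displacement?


d = h * r / H = 162 * 11 / 7094 = 0.25 mm

0.25 mm


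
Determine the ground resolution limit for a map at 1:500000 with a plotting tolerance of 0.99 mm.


ground = 0.99 mm * 500000 / 1000 = 495.0 m

495.0 m


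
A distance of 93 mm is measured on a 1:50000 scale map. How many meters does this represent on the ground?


ground = 93 mm * 50000 / 1000 = 4650.0 m

4650.0 m


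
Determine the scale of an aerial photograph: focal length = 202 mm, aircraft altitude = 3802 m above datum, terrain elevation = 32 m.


scale = f / (H - h) = 202 mm / 3770 m = 202 / 3770000 = 1:18663

1:18663


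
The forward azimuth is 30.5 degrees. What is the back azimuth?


back azimuth = (30.5 + 180) mod 360 = 210.5 degrees

210.5 degrees


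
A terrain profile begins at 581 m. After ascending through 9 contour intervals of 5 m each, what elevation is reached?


elevation = 581 + 9 * 5 = 626 m

626 m


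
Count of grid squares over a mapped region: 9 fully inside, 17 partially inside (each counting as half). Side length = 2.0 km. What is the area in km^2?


effective squares = 9 + 17 * 0.5 = 17.5
area = 17.5 * 4.0 = 70.0 km^2

70.0 km^2


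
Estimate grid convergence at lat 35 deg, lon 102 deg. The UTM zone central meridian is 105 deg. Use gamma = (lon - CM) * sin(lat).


gamma = (102 - 105) * sin(35) = -3 * 0.573576 = -1.721 degrees

-1.721 degrees


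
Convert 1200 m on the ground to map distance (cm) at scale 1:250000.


map_cm = 1200 * 100 / 250000 = 0.48 cm

0.48 cm


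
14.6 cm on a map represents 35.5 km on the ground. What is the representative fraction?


ground = 35.5 km = 3550000 cm; RF denominator = ground / map = 3550000 / 14.6 ≈ 243151; RF = 1:243151

1:243151


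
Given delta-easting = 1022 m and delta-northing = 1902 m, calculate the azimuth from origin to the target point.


az = atan2(1022, 1902) = 28.3 deg
adjusted to 0-360: 28.3 degrees

28.3 degrees


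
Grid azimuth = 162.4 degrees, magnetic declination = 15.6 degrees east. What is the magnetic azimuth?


magnetic azimuth = grid azimuth - declination (east +ve)
mag_az = 162.4 - 15.6 = 146.8 degrees

146.8 degrees


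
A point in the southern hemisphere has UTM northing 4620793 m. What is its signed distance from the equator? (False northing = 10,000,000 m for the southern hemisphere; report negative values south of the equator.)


For southern: actual = 4620793 - 10000000 = -5379207 m

-5379207 m


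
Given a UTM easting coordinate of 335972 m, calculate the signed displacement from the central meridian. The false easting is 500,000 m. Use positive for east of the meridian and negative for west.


displacement = 335972 - 500000 = -164028 m

-164028 m


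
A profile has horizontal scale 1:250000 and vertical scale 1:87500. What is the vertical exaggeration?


VE = horizontal_scale / vertical_scale = 250000 / 87500 ≈ 2.9

2.9x


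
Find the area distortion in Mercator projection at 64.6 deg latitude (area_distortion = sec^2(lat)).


area_distortion = 1/cos^2(64.6) = 5.435

5.435


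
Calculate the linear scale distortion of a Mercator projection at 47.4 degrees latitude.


SF = 1 / cos(47.4) = 1 / 0.676876 = 1.477

1.477


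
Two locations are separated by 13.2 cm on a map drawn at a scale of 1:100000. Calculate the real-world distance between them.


ground = 13.2 cm * 100000 / 100 = 13200.0 m = 13.2 km

13.2 km


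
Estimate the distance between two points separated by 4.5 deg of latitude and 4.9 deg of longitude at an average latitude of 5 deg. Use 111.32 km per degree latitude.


dlat_km = 4.5 * 111.32 = 500.94
dlon_km = 4.9 * 111.32 * cos(5) ≈ 543.392
dist = sqrt(500.94^2 + 543.392^2) ≈ 739.1 km

739.1 km


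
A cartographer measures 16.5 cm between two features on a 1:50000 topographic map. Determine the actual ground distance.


ground = 16.5 cm * 50000 / 100 = 8250.0 m = 8.25 km

8.25 km


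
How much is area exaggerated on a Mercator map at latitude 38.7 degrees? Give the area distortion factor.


area_distortion = 1/cos^2(38.7) = 1.642

1.642


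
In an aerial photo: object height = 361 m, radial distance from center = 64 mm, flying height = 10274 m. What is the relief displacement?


d = h * r / H = 361 * 64 / 10274 = 2.25 mm

2.25 mm


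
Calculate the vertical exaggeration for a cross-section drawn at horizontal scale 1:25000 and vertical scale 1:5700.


VE = horizontal_scale / vertical_scale = 25000 / 5700 ≈ 4.4

4.4x


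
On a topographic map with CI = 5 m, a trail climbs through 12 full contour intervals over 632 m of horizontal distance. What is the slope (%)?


elevation change = 12 * 5 = 60 m
slope = 60 / 632 * 100 = 9.5%

9.5%


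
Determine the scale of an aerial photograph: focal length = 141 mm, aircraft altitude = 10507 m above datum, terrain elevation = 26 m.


scale = f / (H - h) = 141 mm / 10481 m = 141 / 10481000 = 1:74333

1:74333


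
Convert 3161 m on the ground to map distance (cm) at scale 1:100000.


map_cm = 3161 * 100 / 100000 = 3.161 cm ≈ 3.16 cm

3.16 cm


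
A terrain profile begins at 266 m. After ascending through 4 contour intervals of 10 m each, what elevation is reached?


elevation = 266 + 4 * 10 = 306 m

306 m


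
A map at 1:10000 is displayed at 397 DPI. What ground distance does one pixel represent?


pixel_cm = 2.54 / 397 ≈ 0.006398 cm
ground = pixel_cm * 10000 / 100 = 2.54 * 10000 / (397 * 100) = 25400 / 39700 ≈ 0.64 m

0.64 m


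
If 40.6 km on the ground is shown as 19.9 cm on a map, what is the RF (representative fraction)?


ground = 40.6 km = 4060000 cm; RF denominator = ground / map = 4060000 / 19.9 ≈ 204020; RF = 1:204020

1:204020


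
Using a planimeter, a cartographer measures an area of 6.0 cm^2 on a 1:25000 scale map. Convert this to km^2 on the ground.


ground_area = 6.0 * (25000/100)^2 = 375000.0 m^2 = 0.375 km^2

0.375 km^2


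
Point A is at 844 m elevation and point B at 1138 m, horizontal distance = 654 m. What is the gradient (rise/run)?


gradient = (1138 - 844) / 654 = 294 / 654 = 0.4495

0.4495


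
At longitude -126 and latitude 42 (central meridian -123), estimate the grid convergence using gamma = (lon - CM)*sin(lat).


gamma = (-126 - -123) * sin(42) = -3 * 0.669131 = -2.007 degrees

-2.007 degrees


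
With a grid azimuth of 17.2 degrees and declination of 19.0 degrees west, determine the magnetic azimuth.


magnetic azimuth = grid azimuth - declination (east +ve)
mag_az = 17.2 - -19.0 = 36.2 degrees

36.2 degrees


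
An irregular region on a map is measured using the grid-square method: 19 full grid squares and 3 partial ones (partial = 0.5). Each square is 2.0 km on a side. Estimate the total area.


effective squares = 19 + 3 * 0.5 = 20.5
area = 20.5 * 4.0 = 82.0 km^2

82.0 km^2


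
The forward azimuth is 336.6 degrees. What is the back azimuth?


back azimuth = (336.6 + 180) mod 360 = 156.6 degrees

156.6 degrees


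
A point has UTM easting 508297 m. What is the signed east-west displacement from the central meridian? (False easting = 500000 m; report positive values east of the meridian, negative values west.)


displacement = 508297 - 500000 = 8297 m

8297 m


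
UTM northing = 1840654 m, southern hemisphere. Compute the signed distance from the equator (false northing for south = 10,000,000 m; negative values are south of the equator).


For southern: actual = 1840654 - 10000000 = -8159346 m

-8159346 m


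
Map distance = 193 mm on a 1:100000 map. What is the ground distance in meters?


ground = 193 mm * 100000 / 1000 = 19300.0 m

19300.0 m


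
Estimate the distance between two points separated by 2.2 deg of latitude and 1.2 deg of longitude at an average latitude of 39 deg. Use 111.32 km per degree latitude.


dlat_km = 2.2 * 111.32 = 244.904
dlon_km = 1.2 * 111.32 * cos(39) ≈ 103.814
dist = sqrt(244.904^2 + 103.814^2) ≈ 266.0 km

266.0 km


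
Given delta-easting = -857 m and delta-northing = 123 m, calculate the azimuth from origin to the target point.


az = atan2(-857, 123) = -81.8 deg
adjusted to 0-360: 278.2 degrees

278.2 degrees


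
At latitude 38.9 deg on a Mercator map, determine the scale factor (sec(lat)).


SF = 1 / cos(38.9) = 1 / 0.778243 = 1.285

1.285
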